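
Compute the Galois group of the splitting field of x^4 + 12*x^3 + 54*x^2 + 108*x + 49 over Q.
The polynomial is an irreducible quartic over Q and its discriminant is -8388608, which is not a perfect square, so the Galois group is not contained in A_4. The resolvent cubic y^3 - 54*y^2 + 1100*y - 8136 has exactly one rational root, so the Galois group is C_4 or D_4. The quartic remains irreducible over Q(sqrt(disc)), so the group is D_4.

4T3: D_4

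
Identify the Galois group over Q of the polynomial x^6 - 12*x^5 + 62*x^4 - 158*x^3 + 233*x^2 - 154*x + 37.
The polynomial f is an irreducible sextic over Q, so G = Gal(f/Q) is one of the 16 transitive subgroups 6T1, ..., 6T16 of S_6. The discriminant of f is -15635001708544, which is not a perfect square, so G is not contained in A_6. The transitive groups of degree 6 not contained in A_6 are: C_6 (6T1, order 6), S_3 (6T2, order 6), D_6 (6T3, order 12), C_3 x S_3 (6T5, order 18), A_4 x C_2 (6T6, order 24), S_4 (6T8, order 24), S_3 x S_3 (6T9, order 36), S_4 x C_2 (6T11, order 48), (S_3 x S_3) : C_2 (6T13, order 72), PGL(2,5) (6T14, order 120), S_6 (6T16, order 720). By Dedekind's theorem, for a prime p not dividing disc(f) the degrees of the irreducible factors of f mod p form the cycle type of an element of G. Factoring f modulo the 17 such primes p <= 67 (skipping 2, 31, which divide the discriminant), each new pattern first appears at: mod 3: f = (x + 1)(x + 2)(x^4 + x + 2), pattern 4+1+1; mod 5: f = (x^3 + 3x + 2)(x^3 + 3x^2 + 4x + 1), pattern 3+3; mod 7: f = (x^6 + 2x^5 + 6x^4 + 3x^3 + 2x^2 + 2), pattern 6; mod 11: f = (x^2 + 4)(x^2 + 3x + 8)(x^2 + 7x + 7), pattern 2+2+2; mod 13: f = (x^2 + 8x + 1)(x^4 + 6x^3 + 5x + 11), pattern 4+2; mod 37: f = (x)(x + 20)(x^2 + 2x + 24)(x^2 + 3x + 6), pattern 2+2+1+1; mod 47: f = (x + 10)(x + 29)(x + 30)(x + 40)(x^2 + 20x + 7), pattern 2+1+1+1+1. No other pattern occurs in this range, so the set of observed cycle types is {4+1+1, 3+3, 6, 2+2+2, 4+2, 2+2+1+1, 2+1+1+1+1}. The candidates containing elements of all these cycle types are S_4 x C_2 (6T11) of order 48, S_6 (6T16) of order 720; the others are excluded. The observed types are precisely the cycle types that occur in S_4 x C_2 (6T11) (apart from the identity). Each of the other remaining candidates has further cycle types, and by the Chebotarev density theorem the matching factorization patterns would occur for a proportion of primes equal to their share of the group: S_6 (6T16) additionally contains elements of type 5+1, 3+2+1, 3+1+1+1 (304 of its 720 elements, about 42% of primes). None of the 17 primes tested shows any such pattern (for each of these groups the chance of that is below 10^-4), which rules them out. Hence G = S_4 x C_2 (6T11), of order 48.

S_4 x C_2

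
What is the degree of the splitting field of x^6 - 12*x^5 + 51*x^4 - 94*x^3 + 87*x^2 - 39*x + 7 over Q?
18

The degree of the splitting field over Q equals the order of the Galois group, so first determine the group. The polynomial f is an irreducible sextic over Q, so G = Gal(f/Q) is one of the 16 transitive subgroups 6T1, ..., 6T16 of S_6. The discriminant of f is -51195483, which is not a perfect square, so G is not contained in A_6. The transitive groups of degree 6 not contained in A_6 are: C_6 (6T1, order 6), S_3 (6T2, order 6), D_6 (6T3, order 12), C_3 x S_3 (6T5, order 18), A_4 x C_2 (6T6, order 24), S_4 (6T8, order 24), S_3 x S_3 (6T9, order 36), S_4 x C_2 (6T11, order 48), (S_3 x S_3) : C_2 (6T13, order 72), PGL(2,5) (6T14, order 120), S_6 (6T16, order 720). By Dedekind's theorem, for a prime p not dividing disc(f) the degrees of the irreducible factors of f mod p form the cycle type of an element of G. Factoring f modulo the 33 such primes p <= 149 (skipping 3, 17, which divide the discriminant), each new pattern first appears at: mod 2: f = (x^6 + x^4 + x^2 + x + 1), pattern 6; mod 7: f = (x)(x + 3)(x + 5)(x^3 + x^2 + 3), pattern 3+1+1+1; mod 19: f = (x^3 + 13x^2 + 4x + 13)(x^3 + 13x^2 + 11x + 2), pattern 3+3; mod 53: f = (x^2 + 2x + 23)(x^2 + 43x + 46)(x^2 + 49x + 23), pattern 2+2+2; mod 73: f = (x + 4)(x + 16)(x + 17)(x + 47)(x + 61)(x + 62), pattern 1+1+1+1+1+1. No other pattern occurs in this range, so the set of observed cycle types is {6, 3+1+1+1, 3+3, 2+2+2, 1+1+1+1+1+1}. The candidates containing elements of all these cycle types are C_3 x S_3 (6T5) of order 18, S_3 x S_3 (6T9) of order 36, (S_3 x S_3) : C_2 (6T13) of order 72, S_6 (6T16) of order 720; the others are excluded. The observed types are precisely the cycle types that occur in C_3 x S_3 (6T5). Each of the other remaining candidates has further cycle types, and by the Chebotarev density theorem the matching factorization patterns would occur for a proportion of primes equal to their share of the group: S_3 x S_3 (6T9) additionally contains elements of type 2+2+1+1 (9 of its 36 elements, about 25% of primes); (S_3 x S_3) : C_2 (6T13) additionally contains elements of type 4+2, 3+2+1, 2+2+1+1, 2+1+1+1+1 (45 of its 72 elements, about 62% of primes); S_6 (6T16) additionally contains elements of type 5+1, 4+2, 4+1+1, 3+2+1, 2+2+1+1, 2+1+1+1+1 (504 of its 720 elements, about 70% of primes). None of the 33 primes tested shows any such pattern (for each of these groups the chance of that is below 10^-4), which rules them out. Hence G = C_3 x S_3 (6T5), of order 18. The Galois group C_3 x S_3 (6T5) has order 18, so the splitting field has degree 18 over Q.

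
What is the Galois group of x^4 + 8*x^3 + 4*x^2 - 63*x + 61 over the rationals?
C_4, the cyclic group of order 4

The polynomial is an irreducible quartic over Q and its discriminant is 25425125, which is not a perfect square, so the Galois group is not contained in A_4. The resolvent cubic y^3 - 4*y^2 - 748*y - 6897 has exactly one rational root, so the Galois group is C_4 or D_4. The quartic becomes reducible over Q(sqrt(disc)), so the group is C_4.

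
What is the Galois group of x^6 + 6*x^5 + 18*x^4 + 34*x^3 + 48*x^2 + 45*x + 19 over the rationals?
6T1: C_6

The polynomial f is an irreducible sextic over Q, so G = Gal(f/Q) is one of the 16 transitive subgroups 6T1, ..., 6T16 of S_6. The discriminant of f is -129140163, which is not a perfect square, so G is not contained in A_6. The transitive groups of degree 6 not contained in A_6 are: C_6 (6T1, order 6), S_3 (6T2, order 6), D_6 (6T3, order 12), C_3 x S_3 (6T5, order 18), A_4 x C_2 (6T6, order 24), S_4 (6T8, order 24), S_3 x S_3 (6T9, order 36), S_4 x C_2 (6T11, order 48), (S_3 x S_3) : C_2 (6T13, order 72), PGL(2,5) (6T14, order 120), S_6 (6T16, order 720). By Dedekind's theorem, for a prime p not dividing disc(f) the degrees of the irreducible factors of f mod p form the cycle type of an element of G. Factoring f modulo the 37 such primes p <= 163 (skipping 3, which divides the discriminant), each new pattern first appears at: mod 2: f = (x^6 + x + 1), pattern 6; mod 7: f = (x^3 + 3x^2 + 4x + 3)(x^3 + 3x^2 + 5x + 4), pattern 3+3; mod 17: f = (x^2 + 9x + 6)(x^2 + 15x + 13)(x^2 + 16x + 7), pattern 2+2+2; mod 19: f = (x)(x + 6)(x + 9)(x + 14)(x + 16)(x + 18), pattern 1+1+1+1+1+1. No other pattern occurs in this range, so the set of observed cycle types is {6, 3+3, 2+2+2, 1+1+1+1+1+1}. The candidates containing elements of all these cycle types are C_6 (6T1) of order 6, D_6 (6T3) of order 12, C_3 x S_3 (6T5) of order 18, A_4 x C_2 (6T6) of order 24, S_3 x S_3 (6T9) of order 36, S_4 x C_2 (6T11) of order 48, (S_3 x S_3) : C_2 (6T13) of order 72, PGL(2,5) (6T14) of order 120, S_6 (6T16) of order 720; the others are excluded. The observed types are precisely the cycle types that occur in C_6 (6T1). Each of the other remaining candidates has further cycle types, and by the Chebotarev density theorem the matching factorization patterns would occur for a proportion of primes equal to their share of the group: D_6 (6T3) additionally contains elements of type 2+2+1+1 (3 of its 12 elements, about 25% of primes); C_3 x S_3 (6T5) additionally contains elements of type 3+1+1+1 (4 of its 18 elements, about 22% of primes); A_4 x C_2 (6T6) additionally contains elements of type 2+2+1+1, 2+1+1+1+1 (6 of its 24 elements, about 25% of primes); S_3 x S_3 (6T9) additionally contains elements of type 3+1+1+1, 2+2+1+1 (13 of its 36 elements, about 36% of primes); S_4 x C_2 (6T11) additionally contains elements of type 4+2, 4+1+1, 2+2+1+1, 2+1+1+1+1 (24 of its 48 elements, about 50% of primes); (S_3 x S_3) : C_2 (6T13) additionally contains elements of type 4+2, 3+2+1, 3+1+1+1, 2+2+1+1, 2+1+1+1+1 (49 of its 72 elements, about 68% of primes); PGL(2,5) (6T14) additionally contains elements of type 5+1, 4+1+1, 2+2+1+1 (69 of its 120 elements, about 58% of primes); S_6 (6T16) additionally contains elements of type 5+1, 4+2, 4+1+1, 3+2+1, 3+1+1+1, 2+2+1+1, 2+1+1+1+1 (544 of its 720 elements, about 76% of primes). None of the 37 primes tested shows any such pattern (for each of these groups the chance of that is below 10^-4), which rules them out. Hence G = C_6 (6T1), of order 6.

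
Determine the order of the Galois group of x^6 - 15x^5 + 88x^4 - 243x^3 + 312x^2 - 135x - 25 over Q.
The degree of the splitting field over Q equals the order of the Galois group, so first determine the group. The polynomial f is an irreducible sextic over Q, so G = Gal(f/Q) is one of the 16 transitive subgroups 6T1, ..., 6T16 of S_6. The discriminant of f is 54786284800, which is not a perfect square, so G is not contained in A_6. The transitive groups of degree 6 not contained in A_6 are: C_6 (6T1, order 6), S_3 (6T2, order 6), D_6 (6T3, order 12), C_3 x S_3 (6T5, order 18), A_4 x C_2 (6T6, order 24), S_4 (6T8, order 24), S_3 x S_3 (6T9, order 36), S_4 x C_2 (6T11, order 48), (S_3 x S_3) : C_2 (6T13, order 72), PGL(2,5) (6T14, order 120), S_6 (6T16, order 720). By Dedekind's theorem, for a prime p not dividing disc(f) the degrees of the irreducible factors of f mod p form the cycle type of an element of G. Factoring f modulo the 22 such primes p <= 101 (skipping 2, 5, 13, 37, which divide the discriminant), each new pattern first appears at: mod 3: f = (x^3 + x^2 + x + 2)(x^3 + 2x^2 + x + 1), pattern 3+3; mod 17: f = (x + 2)(x + 16)(x^4 + x^3 + 4x^2 + 10x + 4), pattern 4+1+1; mod 31: f = (x^2 + 3x + 28)(x^2 + 19x + 24)(x^2 + 25x + 18), pattern 2+2+2; mod 67: f = (x + 14)(x + 23)(x^2 + 31x + 22)(x^2 + 51x + 20), pattern 2+2+1+1. No other pattern occurs in this range, so the set of observed cycle types is {3+3, 4+1+1, 2+2+2, 2+2+1+1}. The candidates containing elements of all these cycle types are S_4 (6T8) of order 24, S_4 x C_2 (6T11) of order 48, PGL(2,5) (6T14) of order 120, S_6 (6T16) of order 720; the others are excluded. The observed types are precisely the cycle types that occur in S_4 (6T8) (apart from the identity). Each of the other remaining candidates has further cycle types, and by the Chebotarev density theorem the matching factorization patterns would occur for a proportion of primes equal to their share of the group: S_4 x C_2 (6T11) additionally contains elements of type 6, 4+2, 2+1+1+1+1 (17 of its 48 elements, about 35% of primes); PGL(2,5) (6T14) additionally contains elements of type 6, 5+1 (44 of its 120 elements, about 37% of primes); S_6 (6T16) additionally contains elements of type 6, 5+1, 4+2, 3+2+1, 3+1+1+1, 2+1+1+1+1 (529 of its 720 elements, about 73% of primes). None of the 22 primes tested shows any such pattern (for each of these groups the chance of that is below 10^-4), which rules them out. Hence G = S_4 (6T8), of order 24. The Galois group S_4 (6T8) has order 24, so the splitting field has degree 24 over Q.

24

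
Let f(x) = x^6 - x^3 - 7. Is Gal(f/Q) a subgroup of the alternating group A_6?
No

The polynomial is irreducible of degree 6 over Q. Its discriminant is 871199469, which is not a perfect square. A Galois group lies in the alternating group exactly when the discriminant is a square in Q, so the Galois group (S_3 x S_3) is not contained in A_6.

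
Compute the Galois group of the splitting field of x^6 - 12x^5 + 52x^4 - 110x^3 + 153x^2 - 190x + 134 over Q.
6T11: S_4 x C_2

The polynomial f is an irreducible sextic over Q, so G = Gal(f/Q) is one of the 16 transitive subgroups 6T1, ..., 6T16 of S_6. The discriminant of f is -45161350144, which is not a perfect square, so G is not contained in A_6. The transitive groups of degree 6 not contained in A_6 are: C_6 (6T1, order 6), S_3 (6T2, order 6), D_6 (6T3, order 12), C_3 x S_3 (6T5, order 18), A_4 x C_2 (6T6, order 24), S_4 (6T8, order 24), S_3 x S_3 (6T9, order 36), S_4 x C_2 (6T11, order 48), (S_3 x S_3) : C_2 (6T13, order 72), PGL(2,5) (6T14, order 120), S_6 (6T16, order 720). By Dedekind's theorem, for a prime p not dividing disc(f) the degrees of the irreducible factors of f mod p form the cycle type of an element of G. Factoring f modulo the 66 such primes p <= 347 (skipping 2, 29, 229, which divide the discriminant), each new pattern first appears at: mod 3: f = (x^6 + x^4 + x^3 + 2x + 2), pattern 6; mod 5: f = (x^3 + x^2 + 4x + 3)(x^3 + 2x^2 + x + 3), pattern 3+3; mod 7: f = (x + 3)(x + 6)(x^4 + 6x^2 + 4x + 2), pattern 4+1+1; mod 13: f = (x^2 + 6x + 1)(x^4 + 8x^3 + 3x^2 + 7x + 4), pattern 4+2; mod 23: f = (x^2 + 2x + 10)(x^2 + 12x + 17)(x^2 + 20x + 20), pattern 2+2+2; mod 37: f = (x + 15)(x + 23)(x^2 + 7x + 27)(x^2 + 17x + 18), pattern 2+2+1+1; mod 193: f = (x + 36)(x + 134)(x + 139)(x + 141)(x + 149)(x + 161), pattern 1+1+1+1+1+1; mod 347: f = (x + 250)(x + 295)(x + 333)(x + 339)(x^2 + 159x + 69), pattern 2+1+1+1+1. No other pattern occurs in this range, so the set of observed cycle types is {6, 3+3, 4+1+1, 4+2, 2+2+2, 2+2+1+1, 1+1+1+1+1+1, 2+1+1+1+1}. The candidates containing elements of all these cycle types are S_4 x C_2 (6T11) of order 48, S_6 (6T16) of order 720; the others are excluded. The observed types are precisely the cycle types that occur in S_4 x C_2 (6T11). Each of the other remaining candidates has further cycle types, and by the Chebotarev density theorem the matching factorization patterns would occur for a proportion of primes equal to their share of the group: S_6 (6T16) additionally contains elements of type 5+1, 3+2+1, 3+1+1+1 (304 of its 720 elements, about 42% of primes). None of the 66 primes tested shows any such pattern (for each of these groups the chance of that is below 10^-4), which rules them out. Hence G = S_4 x C_2 (6T11), of order 48.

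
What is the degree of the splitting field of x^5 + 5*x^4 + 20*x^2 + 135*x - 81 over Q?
10

The degree of the splitting field over Q equals the order of the Galois group, so first determine the group. The polynomial f is an irreducible quintic over Q, so G = Gal(f/Q) is a transitive subgroup of S_5: one of C_5 (5T1, order 5), D_5 (5T2, order 10), F_20 (5T3, order 20), A_5 (5T4, order 60) or S_5 (5T5, order 120). The discriminant of f is 1327104000000 = 1152000^2, a perfect square, so G is contained in A_5. The transitive groups of degree 5 contained in A_5 are: C_5 (5T1, order 5), D_5 (5T2, order 10), A_5 (5T4, order 60). By Dedekind's theorem, for a prime p not dividing disc(f) the degrees of the irreducible factors of f mod p form the cycle type of an element of G. Factoring f modulo the 23 such primes p <= 101 (skipping 2, 3, 5, which divide the discriminant), each new pattern first appears at: mod 7: f = (x^5 + 5x^4 + 6x^2 + 2x + 3), pattern 5; mod 17: f = (x + 12)(x^2 + x + 1)(x^2 + 9x + 6), pattern 2+2+1. No other pattern occurs in this range, so the set of observed cycle types is {5, 2+2+1}. The candidates containing elements of all these cycle types are D_5 (5T2) of order 10, A_5 (5T4) of order 60; the others are excluded. The observed types are precisely the cycle types that occur in D_5 (5T2) (apart from the identity). Each of the other remaining candidates has further cycle types, and by the Chebotarev density theorem the matching factorization patterns would occur for a proportion of primes equal to their share of the group: A_5 (5T4) additionally contains elements of type 3+1+1 (20 of its 60 elements, about 33% of primes). None of the 23 primes tested shows any such pattern (for each of these groups the chance of that is below 10^-4), which rules them out. Hence G = D_5 (5T2), of order 10. The Galois group D_5 (5T2) has order 10, so the splitting field has degree 10 over Q.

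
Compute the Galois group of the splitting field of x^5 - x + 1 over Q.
S_5, the symmetric group on 5 letters

The polynomial f is an irreducible quintic over Q, so G = Gal(f/Q) is a transitive subgroup of S_5: one of C_5 (5T1, order 5), D_5 (5T2, order 10), F_20 (5T3, order 20), A_5 (5T4, order 60) or S_5 (5T5, order 120). The discriminant of f is 2869, which is not a perfect square, so G is not contained in A_5. The transitive groups of degree 5 not contained in A_5 are: F_20 (5T3, order 20), S_5 (5T5, order 120). By Dedekind's theorem, for a prime p not dividing disc(f) the degrees of the irreducible factors of f mod p form the cycle type of an element of G. Factoring f modulo the first such prime p = 2, each new pattern first appears at: mod 2: f = (x^2 + x + 1)(x^3 + x^2 + 1), pattern 3+2. No other pattern occurs in this range, so the set of observed cycle types is {3+2}. Among the candidates above, the only group containing elements of all these cycle types is S_5 (5T5) — F_20 (5T3) lacks at least one of them. Hence G = S_5 (5T5), of order 120.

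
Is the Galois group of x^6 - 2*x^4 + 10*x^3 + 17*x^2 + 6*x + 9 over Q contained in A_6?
The polynomial is irreducible of degree 6 over Q. Its discriminant is -102702514176, which is not a perfect square. A Galois group lies in the alternating group exactly when the discriminant is a square in Q, so the Galois group (S_6) is not contained in A_6.

No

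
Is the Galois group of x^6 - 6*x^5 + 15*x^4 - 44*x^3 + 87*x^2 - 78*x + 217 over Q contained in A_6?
No

The polynomial is irreducible of degree 6 over Q. Its discriminant is -190210142896128, which is not a perfect square. A Galois group lies in the alternating group exactly when the discriminant is a square in Q, so the Galois group (C_3 x S_3) is not contained in A_6.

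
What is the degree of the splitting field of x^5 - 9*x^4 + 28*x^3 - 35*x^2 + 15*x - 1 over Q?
The degree of the splitting field over Q equals the order of the Galois group, so first determine the group. The polynomial f is an irreducible quintic over Q, so G = Gal(f/Q) is a transitive subgroup of S_5: one of C_5 (5T1, order 5), D_5 (5T2, order 10), F_20 (5T3, order 20), A_5 (5T4, order 60) or S_5 (5T5, order 120). The discriminant of f is 14641 = 121^2, a perfect square, so G is contained in A_5. The transitive groups of degree 5 contained in A_5 are: C_5 (5T1, order 5), D_5 (5T2, order 10), A_5 (5T4, order 60). By Dedekind's theorem, for a prime p not dividing disc(f) the degrees of the irreducible factors of f mod p form the cycle type of an element of G. Factoring f modulo the 14 such primes p <= 47 (skipping 11, which divides the discriminant), each new pattern first appears at: mod 2: f = (x^5 + x^4 + x^2 + x + 1), pattern 5; mod 23: f = (x + 7)(x + 10)(x + 11)(x + 15)(x + 17), pattern 1+1+1+1+1. No other pattern occurs in this range, so the set of observed cycle types is {5, 1+1+1+1+1}. The candidates containing elements of all these cycle types are C_5 (5T1) of order 5, D_5 (5T2) of order 10, A_5 (5T4) of order 60; the others are excluded. The observed types are precisely the cycle types that occur in C_5 (5T1). Each of the other remaining candidates has further cycle types, and by the Chebotarev density theorem the matching factorization patterns would occur for a proportion of primes equal to their share of the group: D_5 (5T2) additionally contains elements of type 2+2+1 (5 of its 10 elements, about 50% of primes); A_5 (5T4) additionally contains elements of type 3+1+1, 2+2+1 (35 of its 60 elements, about 58% of primes). None of the 14 primes tested shows any such pattern (for each of these groups the chance of that is below 10^-4), which rules them out. Hence G = C_5 (5T1), of order 5. The Galois group C_5 (5T1) has order 5, so the splitting field has degree 5 over Q.

5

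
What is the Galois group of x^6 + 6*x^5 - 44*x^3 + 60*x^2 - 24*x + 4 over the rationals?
S_3

The polynomial f is an irreducible sextic over Q, so G = Gal(f/Q) is one of the 16 transitive subgroups 6T1, ..., 6T16 of S_6. The discriminant of f is -860859187200, which is not a perfect square, so G is not contained in A_6. The transitive groups of degree 6 not contained in A_6 are: C_6 (6T1, order 6), S_3 (6T2, order 6), D_6 (6T3, order 12), C_3 x S_3 (6T5, order 18), A_4 x C_2 (6T6, order 24), S_4 (6T8, order 24), S_3 x S_3 (6T9, order 36), S_4 x C_2 (6T11, order 48), (S_3 x S_3) : C_2 (6T13, order 72), PGL(2,5) (6T14, order 120), S_6 (6T16, order 720). By Dedekind's theorem, for a prime p not dividing disc(f) the degrees of the irreducible factors of f mod p form the cycle type of an element of G. Factoring f modulo the 23 such primes p <= 103 (skipping 2, 3, 5, 31, which divide the discriminant), each new pattern first appears at: mod 7: f = (x^3 + x^2 + 5x + 2)(x^3 + 5x^2 + 4x + 2), pattern 3+3; mod 11: f = (x^2 + 9)(x^2 + 7x + 5)(x^2 + 10x + 4), pattern 2+2+2; mod 43: f = (x + 2)(x + 3)(x + 5)(x + 19)(x + 26)(x + 37), pattern 1+1+1+1+1+1. No other pattern occurs in this range, so the set of observed cycle types is {3+3, 2+2+2, 1+1+1+1+1+1}. The candidates containing elements of all these cycle types are C_6 (6T1) of order 6, S_3 (6T2) of order 6, D_6 (6T3) of order 12, C_3 x S_3 (6T5) of order 18, A_4 x C_2 (6T6) of order 24, S_4 (6T8) of order 24, S_3 x S_3 (6T9) of order 36, S_4 x C_2 (6T11) of order 48, (S_3 x S_3) : C_2 (6T13) of order 72, PGL(2,5) (6T14) of order 120, S_6 (6T16) of order 720; the others are excluded. The observed types are precisely the cycle types that occur in S_3 (6T2). Each of the other remaining candidates has further cycle types, and by the Chebotarev density theorem the matching factorization patterns would occur for a proportion of primes equal to their share of the group: C_6 (6T1) additionally contains elements of type 6 (2 of its 6 elements, about 33% of primes); D_6 (6T3) additionally contains elements of type 6, 2+2+1+1 (5 of its 12 elements, about 42% of primes); C_3 x S_3 (6T5) additionally contains elements of type 6, 3+1+1+1 (10 of its 18 elements, about 56% of primes); A_4 x C_2 (6T6) additionally contains elements of type 6, 2+2+1+1, 2+1+1+1+1 (14 of its 24 elements, about 58% of primes); S_4 (6T8) additionally contains elements of type 4+1+1, 2+2+1+1 (9 of its 24 elements, about 38% of primes); S_3 x S_3 (6T9) additionally contains elements of type 6, 3+1+1+1, 2+2+1+1 (25 of its 36 elements, about 69% of primes); S_4 x C_2 (6T11) additionally contains elements of type 6, 4+2, 4+1+1, 2+2+1+1, 2+1+1+1+1 (32 of its 48 elements, about 67% of primes); (S_3 x S_3) : C_2 (6T13) additionally contains elements of type 6, 4+2, 3+2+1, 3+1+1+1, 2+2+1+1, 2+1+1+1+1 (61 of its 72 elements, about 85% of primes); PGL(2,5) (6T14) additionally contains elements of type 6, 5+1, 4+1+1, 2+2+1+1 (89 of its 120 elements, about 74% of primes); S_6 (6T16) additionally contains elements of type 6, 5+1, 4+2, 4+1+1, 3+2+1, 3+1+1+1, 2+2+1+1, 2+1+1+1+1 (664 of its 720 elements, about 92% of primes). None of the 23 primes tested shows any such pattern (for each of these groups the chance of that is below 10^-4), which rules them out. Hence G = S_3 (6T2), of order 6.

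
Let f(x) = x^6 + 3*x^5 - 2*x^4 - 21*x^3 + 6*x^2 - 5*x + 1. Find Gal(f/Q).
The polynomial f is an irreducible sextic over Q, so G = Gal(f/Q) is one of the 16 transitive subgroups 6T1, ..., 6T16 of S_6. The discriminant of f is 54786284800, which is not a perfect square, so G is not contained in A_6. The transitive groups of degree 6 not contained in A_6 are: C_6 (6T1, order 6), S_3 (6T2, order 6), D_6 (6T3, order 12), C_3 x S_3 (6T5, order 18), A_4 x C_2 (6T6, order 24), S_4 (6T8, order 24), S_3 x S_3 (6T9, order 36), S_4 x C_2 (6T11, order 48), (S_3 x S_3) : C_2 (6T13, order 72), PGL(2,5) (6T14, order 120), S_6 (6T16, order 720). By Dedekind's theorem, for a prime p not dividing disc(f) the degrees of the irreducible factors of f mod p form the cycle type of an element of G. Factoring f modulo the 22 such primes p <= 101 (skipping 2, 5, 13, 37, which divide the discriminant), each new pattern first appears at: mod 3: f = (x^3 + x^2 + 2)(x^3 + 2x^2 + 2x + 2), pattern 3+3; mod 17: f = (x + 13)(x + 16)(x^4 + 8x^3 + 15x + 13), pattern 4+1+1; mod 31: f = (x^2 + 2x + 10)(x^2 + 8x + 4)(x^2 + 24x + 7), pattern 2+2+2; mod 67: f = (x + 42)(x + 51)(x^2 + 12x + 59)(x^2 + 32x + 21), pattern 2+2+1+1. No other pattern occurs in this range, so the set of observed cycle types is {3+3, 4+1+1, 2+2+2, 2+2+1+1}. The candidates containing elements of all these cycle types are S_4 (6T8) of order 24, S_4 x C_2 (6T11) of order 48, PGL(2,5) (6T14) of order 120, S_6 (6T16) of order 720; the others are excluded. The observed types are precisely the cycle types that occur in S_4 (6T8) (apart from the identity). Each of the other remaining candidates has further cycle types, and by the Chebotarev density theorem the matching factorization patterns would occur for a proportion of primes equal to their share of the group: S_4 x C_2 (6T11) additionally contains elements of type 6, 4+2, 2+1+1+1+1 (17 of its 48 elements, about 35% of primes); PGL(2,5) (6T14) additionally contains elements of type 6, 5+1 (44 of its 120 elements, about 37% of primes); S_6 (6T16) additionally contains elements of type 6, 5+1, 4+2, 3+2+1, 3+1+1+1, 2+1+1+1+1 (529 of its 720 elements, about 73% of primes). None of the 22 primes tested shows any such pattern (for each of these groups the chance of that is below 10^-4), which rules them out. Hence G = S_4 (6T8), of order 24.

6T8: S_4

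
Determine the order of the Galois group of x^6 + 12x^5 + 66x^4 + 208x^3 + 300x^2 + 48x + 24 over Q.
12

The degree of the splitting field over Q equals the order of the Galois group, so first determine the group. The polynomial f is an irreducible sextic over Q, so G = Gal(f/Q) is one of the 16 transitive subgroups 6T1, ..., 6T16 of S_6. The discriminant of f is -2504824927027200, which is not a perfect square, so G is not contained in A_6. The transitive groups of degree 6 not contained in A_6 are: C_6 (6T1, order 6), S_3 (6T2, order 6), D_6 (6T3, order 12), C_3 x S_3 (6T5, order 18), A_4 x C_2 (6T6, order 24), S_4 (6T8, order 24), S_3 x S_3 (6T9, order 36), S_4 x C_2 (6T11, order 48), (S_3 x S_3) : C_2 (6T13, order 72), PGL(2,5) (6T14, order 120), S_6 (6T16, order 720). By Dedekind's theorem, for a prime p not dividing disc(f) the degrees of the irreducible factors of f mod p form the cycle type of an element of G. Factoring f modulo the 79 such primes p <= 421 (skipping 2, 3, 5, which divide the discriminant), each new pattern first appears at: mod 7: f = (x^6 + 5x^5 + 3x^4 + 5x^3 + 6x^2 + 6x + 3), pattern 6; mod 11: f = (x + 6)(x + 9)(x^2 + 2x + 2)(x^2 + 6x + 10), pattern 2+2+1+1; mod 19: f = (x^3 + 5x^2 + 2x + 8)(x^3 + 7x^2 + 10x + 3), pattern 3+3; mod 23: f = (x^2 + 4x + 13)(x^2 + 14x + 15)(x^2 + 17x + 21), pattern 2+2+2; mod 43: f = (x + 11)(x + 19)(x + 23)(x + 24)(x + 28)(x + 36), pattern 1+1+1+1+1+1. No other pattern occurs in this range, so the set of observed cycle types is {6, 2+2+1+1, 3+3, 2+2+2, 1+1+1+1+1+1}. The candidates containing elements of all these cycle types are D_6 (6T3) of order 12, A_4 x C_2 (6T6) of order 24, S_3 x S_3 (6T9) of order 36, S_4 x C_2 (6T11) of order 48, (S_3 x S_3) : C_2 (6T13) of order 72, PGL(2,5) (6T14) of order 120, S_6 (6T16) of order 720; the others are excluded. The observed types are precisely the cycle types that occur in D_6 (6T3). Each of the other remaining candidates has further cycle types, and by the Chebotarev density theorem the matching factorization patterns would occur for a proportion of primes equal to their share of the group: A_4 x C_2 (6T6) additionally contains elements of type 2+1+1+1+1 (3 of its 24 elements, about 12% of primes); S_3 x S_3 (6T9) additionally contains elements of type 3+1+1+1 (4 of its 36 elements, about 11% of primes); S_4 x C_2 (6T11) additionally contains elements of type 4+2, 4+1+1, 2+1+1+1+1 (15 of its 48 elements, about 31% of primes); (S_3 x S_3) : C_2 (6T13) additionally contains elements of type 4+2, 3+2+1, 3+1+1+1, 2+1+1+1+1 (40 of its 72 elements, about 56% of primes); PGL(2,5) (6T14) additionally contains elements of type 5+1, 4+1+1 (54 of its 120 elements, about 45% of primes); S_6 (6T16) additionally contains elements of type 5+1, 4+2, 4+1+1, 3+2+1, 3+1+1+1, 2+1+1+1+1 (499 of its 720 elements, about 69% of primes). None of the 79 primes tested shows any such pattern (for each of these groups the chance of that is below 10^-4), which rules them out. Hence G = D_6 (6T3), of order 12. The Galois group D_6 (6T3) has order 12, so the splitting field has degree 12 over Q.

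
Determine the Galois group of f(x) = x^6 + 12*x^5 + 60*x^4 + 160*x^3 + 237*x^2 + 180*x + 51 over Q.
The polynomial f is an irreducible sextic over Q, so G = Gal(f/Q) is one of the 16 transitive subgroups 6T1, ..., 6T16 of S_6. The discriminant of f is 419904 = 648^2, a perfect square, so G is contained in A_6. The transitive groups of degree 6 contained in A_6 are: A_4 (6T4, order 12), S_4 (6T7, order 24), (C_3 x C_3) : C_4 (6T10, order 36), PSL(2,5) (6T12, order 60), A_6 (6T15, order 360). By Dedekind's theorem, for a prime p not dividing disc(f) the degrees of the irreducible factors of f mod p form the cycle type of an element of G. Factoring f modulo the 33 such primes p <= 149 (skipping 2, 3, which divide the discriminant), each new pattern first appears at: mod 5: f = (x^3 + x + 4)(x^3 + 2x^2 + 4x + 4), pattern 3+3; mod 17: f = (x)(x + 4)(x^2 + 4x + 1)(x^2 + 4x + 11), pattern 2+2+1+1; mod 71: f = (x + 6)(x + 7)(x + 34)(x + 41)(x + 68)(x + 69), pattern 1+1+1+1+1+1. No other pattern occurs in this range, so the set of observed cycle types is {3+3, 2+2+1+1, 1+1+1+1+1+1}. The candidates containing elements of all these cycle types are A_4 (6T4) of order 12, S_4 (6T7) of order 24, (C_3 x C_3) : C_4 (6T10) of order 36, PSL(2,5) (6T12) of order 60, A_6 (6T15) of order 360; the others are excluded. The observed types are precisely the cycle types that occur in A_4 (6T4). Each of the other remaining candidates has further cycle types, and by the Chebotarev density theorem the matching factorization patterns would occur for a proportion of primes equal to their share of the group: S_4 (6T7) additionally contains elements of type 4+2 (6 of its 24 elements, about 25% of primes); (C_3 x C_3) : C_4 (6T10) additionally contains elements of type 4+2, 3+1+1+1 (22 of its 36 elements, about 61% of primes); PSL(2,5) (6T12) additionally contains elements of type 5+1 (24 of its 60 elements, about 40% of primes); A_6 (6T15) additionally contains elements of type 5+1, 4+2, 3+1+1+1 (274 of its 360 elements, about 76% of primes). None of the 33 primes tested shows any such pattern (for each of these groups the chance of that is below 10^-4), which rules them out. Hence G = A_4 (6T4), of order 12.

A_4 (also written A4)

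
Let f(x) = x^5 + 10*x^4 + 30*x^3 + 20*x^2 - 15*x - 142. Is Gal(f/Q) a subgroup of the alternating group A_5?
The polynomial is irreducible of degree 5 over Q. Its discriminant is 1327104000000 = 1152000^2, a perfect square. A Galois group lies in the alternating group exactly when the discriminant is a square in Q, so the Galois group (D_5) is contained in A_5.

Yes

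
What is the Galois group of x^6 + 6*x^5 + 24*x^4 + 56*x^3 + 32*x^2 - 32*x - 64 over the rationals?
S_4

The polynomial f is an irreducible sextic over Q, so G = Gal(f/Q) is one of the 16 transitive subgroups 6T1, ..., 6T16 of S_6. The discriminant of f is 870211913777152, which is not a perfect square, so G is not contained in A_6. The transitive groups of degree 6 not contained in A_6 are: C_6 (6T1, order 6), S_3 (6T2, order 6), D_6 (6T3, order 12), C_3 x S_3 (6T5, order 18), A_4 x C_2 (6T6, order 24), S_4 (6T8, order 24), S_3 x S_3 (6T9, order 36), S_4 x C_2 (6T11, order 48), (S_3 x S_3) : C_2 (6T13, order 72), PGL(2,5) (6T14, order 120), S_6 (6T16, order 720). By Dedekind's theorem, for a prime p not dividing disc(f) the degrees of the irreducible factors of f mod p form the cycle type of an element of G. Factoring f modulo the 22 such primes p <= 89 (skipping 2, 37, which divide the discriminant), each new pattern first appears at: mod 3: f = (x^3 + x^2 + x + 2)(x^3 + 2x^2 + 1), pattern 3+3; mod 5: f = (x^2 + 2)(x^2 + 2x + 3)(x^2 + 4x + 1), pattern 2+2+2; mod 17: f = (x + 4)(x + 15)(x^4 + 4x^3 + 7x^2 + 6x + 8), pattern 4+1+1; mod 67: f = (x + 10)(x + 59)(x^2 + 2x + 26)(x^2 + 2x + 66), pattern 2+2+1+1. No other pattern occurs in this range, so the set of observed cycle types is {3+3, 2+2+2, 4+1+1, 2+2+1+1}. The candidates containing elements of all these cycle types are S_4 (6T8) of order 24, S_4 x C_2 (6T11) of order 48, PGL(2,5) (6T14) of order 120, S_6 (6T16) of order 720; the others are excluded. The observed types are precisely the cycle types that occur in S_4 (6T8) (apart from the identity). Each of the other remaining candidates has further cycle types, and by the Chebotarev density theorem the matching factorization patterns would occur for a proportion of primes equal to their share of the group: S_4 x C_2 (6T11) additionally contains elements of type 6, 4+2, 2+1+1+1+1 (17 of its 48 elements, about 35% of primes); PGL(2,5) (6T14) additionally contains elements of type 6, 5+1 (44 of its 120 elements, about 37% of primes); S_6 (6T16) additionally contains elements of type 6, 5+1, 4+2, 3+2+1, 3+1+1+1, 2+1+1+1+1 (529 of its 720 elements, about 73% of primes). None of the 22 primes tested shows any such pattern (for each of these groups the chance of that is below 10^-4), which rules them out. Hence G = S_4 (6T8), of order 24.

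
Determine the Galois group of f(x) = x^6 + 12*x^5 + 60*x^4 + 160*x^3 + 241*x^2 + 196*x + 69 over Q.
The polynomial f is an irreducible sextic over Q, so G = Gal(f/Q) is one of the 16 transitive subgroups 6T1, ..., 6T16 of S_6. The discriminant of f is -61504, which is not a perfect square, so G is not contained in A_6. The transitive groups of degree 6 not contained in A_6 are: C_6 (6T1, order 6), S_3 (6T2, order 6), D_6 (6T3, order 12), C_3 x S_3 (6T5, order 18), A_4 x C_2 (6T6, order 24), S_4 (6T8, order 24), S_3 x S_3 (6T9, order 36), S_4 x C_2 (6T11, order 48), (S_3 x S_3) : C_2 (6T13, order 72), PGL(2,5) (6T14, order 120), S_6 (6T16, order 720). By Dedekind's theorem, for a prime p not dividing disc(f) the degrees of the irreducible factors of f mod p form the cycle type of an element of G. Factoring f modulo the 17 such primes p <= 67 (skipping 2, 31, which divide the discriminant), each new pattern first appears at: mod 3: f = (x)(x + 1)(x^4 + 2x^3 + x^2 + 1), pattern 4+1+1; mod 5: f = (x^3 + 3x^2 + 2x + 2)(x^3 + 4x^2 + x + 2), pattern 3+3; mod 7: f = (x^6 + 5x^5 + 4x^4 + 6x^3 + 3x^2 + 6), pattern 6; mod 11: f = (x^2 + 3x + 9)(x^2 + 4x + 2)(x^2 + 5x + 2), pattern 2+2+2; mod 13: f = (x^2 + 4x + 10)(x^4 + 8x^3 + 5x^2 + 8x + 3), pattern 4+2; mod 37: f = (x + 7)(x + 34)(x^2 + 13x + 1)(x^2 + 32x + 2), pattern 2+2+1+1; mod 47: f = (x + 7)(x + 11)(x + 40)(x + 44)(x^2 + 4x + 16), pattern 2+1+1+1+1. No other pattern occurs in this range, so the set of observed cycle types is {4+1+1, 3+3, 6, 2+2+2, 4+2, 2+2+1+1, 2+1+1+1+1}. The candidates containing elements of all these cycle types are S_4 x C_2 (6T11) of order 48, S_6 (6T16) of order 720; the others are excluded. The observed types are precisely the cycle types that occur in S_4 x C_2 (6T11) (apart from the identity). Each of the other remaining candidates has further cycle types, and by the Chebotarev density theorem the matching factorization patterns would occur for a proportion of primes equal to their share of the group: S_6 (6T16) additionally contains elements of type 5+1, 3+2+1, 3+1+1+1 (304 of its 720 elements, about 42% of primes). None of the 17 primes tested shows any such pattern (for each of these groups the chance of that is below 10^-4), which rules them out. Hence G = S_4 x C_2 (6T11), of order 48.

S_4 x C_2 (also written S4xC2)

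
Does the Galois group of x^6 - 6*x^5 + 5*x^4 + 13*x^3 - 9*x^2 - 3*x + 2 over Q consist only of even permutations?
Yes

The polynomial is irreducible of degree 6 over Q. Its discriminant is 30991489 = 5567^2, a perfect square. A Galois group lies in the alternating group exactly when the discriminant is a square in Q, so the Galois group (PSL(2,5)) is contained in A_6.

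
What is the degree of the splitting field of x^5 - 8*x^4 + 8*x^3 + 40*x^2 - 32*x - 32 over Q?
5

The degree of the splitting field over Q equals the order of the Galois group, so first determine the group. The polynomial f is an irreducible quintic over Q, so G = Gal(f/Q) is a transitive subgroup of S_5: one of C_5 (5T1, order 5), D_5 (5T2, order 10), F_20 (5T3, order 20), A_5 (5T4, order 60) or S_5 (5T5, order 120). The discriminant of f is 15352201216 = 123904^2, a perfect square, so G is contained in A_5. The transitive groups of degree 5 contained in A_5 are: C_5 (5T1, order 5), D_5 (5T2, order 10), A_5 (5T4, order 60). By Dedekind's theorem, for a prime p not dividing disc(f) the degrees of the irreducible factors of f mod p form the cycle type of an element of G. Factoring f modulo the 14 such primes p <= 53 (skipping 2, 11, which divide the discriminant), each new pattern first appears at: mod 3: f = (x^5 + x^4 + 2x^3 + x^2 + x + 1), pattern 5; mod 23: f = (x + 1)(x + 9)(x + 13)(x + 16)(x + 22), pattern 1+1+1+1+1. No other pattern occurs in this range, so the set of observed cycle types is {5, 1+1+1+1+1}. The candidates containing elements of all these cycle types are C_5 (5T1) of order 5, D_5 (5T2) of order 10, A_5 (5T4) of order 60; the others are excluded. The observed types are precisely the cycle types that occur in C_5 (5T1). Each of the other remaining candidates has further cycle types, and by the Chebotarev density theorem the matching factorization patterns would occur for a proportion of primes equal to their share of the group: D_5 (5T2) additionally contains elements of type 2+2+1 (5 of its 10 elements, about 50% of primes); A_5 (5T4) additionally contains elements of type 3+1+1, 2+2+1 (35 of its 60 elements, about 58% of primes). None of the 14 primes tested shows any such pattern (for each of these groups the chance of that is below 10^-4), which rules them out. Hence G = C_5 (5T1), of order 5. The Galois group C_5 (5T1) has order 5, so the splitting field has degree 5 over Q.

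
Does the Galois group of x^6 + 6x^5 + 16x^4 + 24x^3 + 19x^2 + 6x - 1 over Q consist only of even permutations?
Yes

The polynomial is irreducible of degree 6 over Q. Its discriminant is 153664 = 392^2, a perfect square. A Galois group lies in the alternating group exactly when the discriminant is a square in Q, so the Galois group (A_4) is contained in A_6.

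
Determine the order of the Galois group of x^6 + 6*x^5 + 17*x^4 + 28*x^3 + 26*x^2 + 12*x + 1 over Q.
The degree of the splitting field over Q equals the order of the Galois group, so first determine the group. The polynomial f is an irreducible sextic over Q, so G = Gal(f/Q) is one of the 16 transitive subgroups 6T1, ..., 6T16 of S_6. The discriminant of f is 153664 = 392^2, a perfect square, so G is contained in A_6. The transitive groups of degree 6 contained in A_6 are: A_4 (6T4, order 12), S_4 (6T7, order 24), (C_3 x C_3) : C_4 (6T10, order 36), PSL(2,5) (6T12, order 60), A_6 (6T15, order 360). By Dedekind's theorem, for a prime p not dividing disc(f) the degrees of the irreducible factors of f mod p form the cycle type of an element of G. Factoring f modulo the 33 such primes p <= 149 (skipping 2, 7, which divide the discriminant), each new pattern first appears at: mod 3: f = (x^3 + x^2 + 2x + 1)(x^3 + 2x^2 + x + 1), pattern 3+3; mod 13: f = (x + 3)(x + 12)(x^2 + 2x + 9)(x^2 + 2x + 12), pattern 2+2+1+1. No other pattern occurs in this range, so the set of observed cycle types is {3+3, 2+2+1+1}. The candidates containing elements of all these cycle types are A_4 (6T4) of order 12, S_4 (6T7) of order 24, (C_3 x C_3) : C_4 (6T10) of order 36, PSL(2,5) (6T12) of order 60, A_6 (6T15) of order 360; the others are excluded. The observed types are precisely the cycle types that occur in A_4 (6T4) (apart from the identity). Each of the other remaining candidates has further cycle types, and by the Chebotarev density theorem the matching factorization patterns would occur for a proportion of primes equal to their share of the group: S_4 (6T7) additionally contains elements of type 4+2 (6 of its 24 elements, about 25% of primes); (C_3 x C_3) : C_4 (6T10) additionally contains elements of type 4+2, 3+1+1+1 (22 of its 36 elements, about 61% of primes); PSL(2,5) (6T12) additionally contains elements of type 5+1 (24 of its 60 elements, about 40% of primes); A_6 (6T15) additionally contains elements of type 5+1, 4+2, 3+1+1+1 (274 of its 360 elements, about 76% of primes). None of the 33 primes tested shows any such pattern (for each of these groups the chance of that is below 10^-4), which rules them out. Hence G = A_4 (6T4), of order 12. The Galois group A_4 (6T4) has order 12, so the splitting field has degree 12 over Q.

12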